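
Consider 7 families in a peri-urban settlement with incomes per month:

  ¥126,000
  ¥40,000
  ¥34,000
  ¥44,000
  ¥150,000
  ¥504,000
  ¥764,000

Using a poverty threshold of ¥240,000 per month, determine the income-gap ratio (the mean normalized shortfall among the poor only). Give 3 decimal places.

Poor units: ¥34,000, ¥40,000, ¥44,000, ¥126,000, ¥150,000 (q = 5 of N = 7).
Relative gaps: 0.8583, 0.8333, 0.8167, 0.4750, 0.3750; sum = 3.358333.
The income-gap ratio divides by q (the poor only): 3.358333 / 5 = 0.672.

0.672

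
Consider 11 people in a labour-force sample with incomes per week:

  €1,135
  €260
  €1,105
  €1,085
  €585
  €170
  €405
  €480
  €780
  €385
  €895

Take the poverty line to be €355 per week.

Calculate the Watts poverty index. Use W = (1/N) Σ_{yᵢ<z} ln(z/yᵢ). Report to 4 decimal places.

0.0953

Incomes under z: €170, €260 (q = 2 of N = 11).
Log gaps: ln(355/170) = 0.7363; ln(355/260) = 0.3114.
W = 1.047756 / 11 = 0.0953.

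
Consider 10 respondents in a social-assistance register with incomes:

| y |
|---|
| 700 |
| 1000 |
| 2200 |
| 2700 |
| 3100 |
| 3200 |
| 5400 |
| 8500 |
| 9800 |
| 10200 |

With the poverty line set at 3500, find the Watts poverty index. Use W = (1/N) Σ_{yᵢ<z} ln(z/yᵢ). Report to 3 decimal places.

Below the line: 700, 1000, 2200, 2700, 3100, 3200 (q = 6 of N = 10).
Log gaps: ln(3500/700) = 1.6094; ln(3500/1000) = 1.2528; ln(3500/2200) = 0.4643; ln(3500/2700) = 0.2595; ln(3500/3100) = 0.1214; ln(3500/3200) = 0.0896.
W = 3.796991 / 10 = 0.380.

0.380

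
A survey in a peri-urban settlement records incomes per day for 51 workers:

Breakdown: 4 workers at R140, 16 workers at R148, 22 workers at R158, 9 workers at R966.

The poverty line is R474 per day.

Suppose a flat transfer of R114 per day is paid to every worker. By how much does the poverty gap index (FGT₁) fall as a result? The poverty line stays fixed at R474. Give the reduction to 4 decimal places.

Before: below the line — 4×R140, 16×R148, 22×R158; poverty gap index (FGT₁) = 0.558617.
After the R114 transfer: below the line — 4×R254, 16×R262, 22×R272; poverty gap index (FGT₁) = 0.360553.
Reduction = 0.558617 − 0.360553 = 0.1981.

0.1981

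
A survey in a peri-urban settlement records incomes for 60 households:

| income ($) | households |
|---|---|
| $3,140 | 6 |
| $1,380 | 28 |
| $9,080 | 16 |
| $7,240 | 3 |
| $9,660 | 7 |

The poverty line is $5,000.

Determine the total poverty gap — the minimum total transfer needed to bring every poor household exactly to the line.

Poor units: 28×$1,380, 6×$3,140 (q = 34 of N = 60).
Individual gaps: 28×(5000−1380) = 101360; 6×(5000−3140) = 11160.
Aggregate gap = $112,520.

$112,520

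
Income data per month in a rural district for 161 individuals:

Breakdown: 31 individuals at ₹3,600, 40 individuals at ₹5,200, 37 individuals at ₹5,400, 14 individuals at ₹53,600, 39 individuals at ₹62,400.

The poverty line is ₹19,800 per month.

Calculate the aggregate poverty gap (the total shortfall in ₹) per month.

₹1,619,000

Incomes under z: 31×₹3,600, 40×₹5,200, 37×₹5,400 (q = 108 of N = 161).
Individual gaps: 31×(19800−3600) = 502200; 40×(19800−5200) = 584000; 37×(19800−5400) = 532800.
Aggregate gap = ₹1,619,000.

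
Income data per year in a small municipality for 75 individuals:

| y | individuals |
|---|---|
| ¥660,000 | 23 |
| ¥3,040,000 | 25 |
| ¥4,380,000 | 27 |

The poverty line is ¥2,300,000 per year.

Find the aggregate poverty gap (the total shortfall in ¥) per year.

Below z: 23×¥660,000 (q = 23 of N = 75).
Individual gaps: 23×(2300000−660000) = 37720000.
Aggregate gap = ¥37,720,000.

¥37,720,000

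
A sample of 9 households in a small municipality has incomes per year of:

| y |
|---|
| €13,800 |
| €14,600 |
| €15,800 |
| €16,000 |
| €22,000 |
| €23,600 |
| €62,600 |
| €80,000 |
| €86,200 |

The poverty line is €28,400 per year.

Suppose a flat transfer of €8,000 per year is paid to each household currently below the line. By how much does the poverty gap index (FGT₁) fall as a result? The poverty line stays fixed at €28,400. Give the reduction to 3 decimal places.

Before: below the line — €13,800, €14,600, €15,800, €16,000, €22,000, €23,600; poverty gap index (FGT₁) = 0.25274.
After the €8,000 transfer: below the line — €21,800, €22,600, €23,800, €24,000; poverty gap index (FGT₁) = 0.08372.
Reduction = 0.25274 − 0.08372 = 0.169.

0.169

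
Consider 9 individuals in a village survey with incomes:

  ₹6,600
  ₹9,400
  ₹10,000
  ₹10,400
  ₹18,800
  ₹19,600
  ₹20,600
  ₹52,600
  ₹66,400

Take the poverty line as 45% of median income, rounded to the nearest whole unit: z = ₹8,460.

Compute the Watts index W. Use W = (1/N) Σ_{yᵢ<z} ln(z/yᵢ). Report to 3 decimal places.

0.028

Below the line: ₹6,600 (q = 1 of N = 9).
ln(z/y) terms: ln(8460/6600) = 0.2483.
W = 0.248280 / 9 = 0.028.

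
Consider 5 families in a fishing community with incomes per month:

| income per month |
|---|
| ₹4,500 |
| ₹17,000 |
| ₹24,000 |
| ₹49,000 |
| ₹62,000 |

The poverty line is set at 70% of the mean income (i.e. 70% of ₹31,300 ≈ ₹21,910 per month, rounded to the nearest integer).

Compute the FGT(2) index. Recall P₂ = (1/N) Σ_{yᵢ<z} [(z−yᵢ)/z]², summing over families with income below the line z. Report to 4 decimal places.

0.1363

Incomes under z: ₹4,500, ₹17,000 (q = 2 of N = 5).
Gap ratios (z−y)/z: (21910−4500)/21910 = 0.7946; (21910−17000)/21910 = 0.2241.
Squared: 0.6314; 0.0502.
Sum = 0.681632; P₂ = 0.681632 / 5 = 0.1363.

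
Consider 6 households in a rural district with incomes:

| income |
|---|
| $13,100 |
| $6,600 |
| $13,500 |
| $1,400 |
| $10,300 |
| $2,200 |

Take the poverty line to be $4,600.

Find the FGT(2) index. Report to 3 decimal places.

Incomes under z: $1,400, $2,200 (q = 2 of N = 6).
Gap ratios (z−y)/z: (4600−1400)/4600 = 0.6957; (4600−2200)/4600 = 0.5217.
Squared: 0.4839; 0.2722.
Sum = 0.756144; P₂ = 0.756144 / 6 = 0.126.

0.126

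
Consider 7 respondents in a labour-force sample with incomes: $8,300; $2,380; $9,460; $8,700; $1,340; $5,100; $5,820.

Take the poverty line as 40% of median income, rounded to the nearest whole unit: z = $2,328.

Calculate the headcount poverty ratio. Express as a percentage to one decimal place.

1 of the 7 respondents have income below $2,328.
H = 1/7 = 14.3%.

14.3%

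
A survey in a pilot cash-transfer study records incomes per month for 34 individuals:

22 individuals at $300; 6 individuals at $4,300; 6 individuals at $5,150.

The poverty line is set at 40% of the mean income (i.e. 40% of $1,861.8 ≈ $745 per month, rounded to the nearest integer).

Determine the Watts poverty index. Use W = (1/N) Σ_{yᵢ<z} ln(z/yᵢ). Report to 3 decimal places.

0.589

Poor units: 22×$300 (q = 22 of N = 34).
Log shortfalls: ln(745/300) = 0.9096 (×22).
W = 20.011238 / 34 = 0.589.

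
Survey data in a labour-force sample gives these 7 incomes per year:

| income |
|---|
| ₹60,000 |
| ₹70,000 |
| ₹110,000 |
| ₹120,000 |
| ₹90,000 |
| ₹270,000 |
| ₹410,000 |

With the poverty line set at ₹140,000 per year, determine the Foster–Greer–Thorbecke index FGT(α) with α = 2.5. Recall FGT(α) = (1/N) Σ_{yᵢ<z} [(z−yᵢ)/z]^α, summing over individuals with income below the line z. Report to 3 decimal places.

0.076

Below z: ₹60,000, ₹70,000, ₹90,000, ₹110,000, ₹120,000 (q = 5 of N = 7).
Shortfall ratios: (140000−60000)/140000 = 0.5714; (140000−70000)/140000 = 0.5000; (140000−90000)/140000 = 0.3571; (140000−110000)/140000 = 0.2143; (140000−120000)/140000 = 0.1429.
Raised to α = 2.5: 0.24683; 0.17678; 0.07623; 0.02126; 0.00771.
Sum = 0.528807; FGT(2.5) = 0.528807 / 7 = 0.076.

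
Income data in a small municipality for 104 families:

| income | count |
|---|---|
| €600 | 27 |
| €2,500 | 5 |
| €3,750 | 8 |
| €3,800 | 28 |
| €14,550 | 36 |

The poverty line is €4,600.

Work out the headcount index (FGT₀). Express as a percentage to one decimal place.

65.4%

68 of the 104 families have income below €4,600.
H = 68/104 = 65.4%.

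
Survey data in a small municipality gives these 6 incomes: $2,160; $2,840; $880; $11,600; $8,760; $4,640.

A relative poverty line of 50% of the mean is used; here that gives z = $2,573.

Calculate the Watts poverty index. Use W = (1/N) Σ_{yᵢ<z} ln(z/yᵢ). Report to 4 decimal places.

Poor units: $880, $2,160 (q = 2 of N = 6).
Log gaps: ln(2573/880) = 1.0729; ln(2573/2160) = 0.1750.
W = 1.247870 / 6 = 0.2080.

0.2080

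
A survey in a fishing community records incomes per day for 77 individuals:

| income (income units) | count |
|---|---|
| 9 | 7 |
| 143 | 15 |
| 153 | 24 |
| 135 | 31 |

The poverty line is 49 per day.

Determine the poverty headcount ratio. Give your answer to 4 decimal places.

0.0909

7 of the 77 individuals have income below 49.
H = 7/77 = 0.0909.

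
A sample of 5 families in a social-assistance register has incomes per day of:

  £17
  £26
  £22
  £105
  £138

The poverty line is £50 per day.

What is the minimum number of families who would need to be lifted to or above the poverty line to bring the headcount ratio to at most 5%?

3

3 of the 5 families are poor, so H = 3/5 = 0.600.
A headcount ratio of at most 5% allows at most ⌊0.05 × 5⌋ = 0 poor families.
So at least 3 − 0 = 3 must be lifted.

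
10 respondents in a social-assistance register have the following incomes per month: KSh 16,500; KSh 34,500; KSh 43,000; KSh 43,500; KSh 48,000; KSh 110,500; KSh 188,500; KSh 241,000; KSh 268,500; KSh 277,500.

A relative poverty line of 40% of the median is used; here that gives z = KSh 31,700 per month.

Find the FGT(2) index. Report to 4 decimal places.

Below the line: KSh 16,500 (q = 1 of N = 10).
Relative gaps: (31700−16500)/31700 = 0.4795.
Squared: 0.2299.
Sum = 0.229916; P₂ = 0.229916 / 10 = 0.0230.

0.0230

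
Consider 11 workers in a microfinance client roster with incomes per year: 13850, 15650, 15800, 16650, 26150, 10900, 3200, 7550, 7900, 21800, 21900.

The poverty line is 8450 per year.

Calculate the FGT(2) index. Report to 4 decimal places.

Below the line: 3200, 7550, 7900 (q = 3 of N = 11).
Normalized shortfalls: (8450−3200)/8450 = 0.6213; (8450−7550)/8450 = 0.1065; (8450−7900)/8450 = 0.0651.
Squared: 0.3860; 0.0113; 0.0042.
Sum = 0.401597; P₂ = 0.401597 / 11 = 0.0365.

0.0365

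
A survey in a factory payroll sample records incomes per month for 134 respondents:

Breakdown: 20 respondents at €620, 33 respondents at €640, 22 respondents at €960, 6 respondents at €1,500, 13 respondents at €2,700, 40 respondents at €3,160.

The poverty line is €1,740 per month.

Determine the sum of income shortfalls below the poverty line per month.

Poor units: 20×€620, 33×€640, 22×€960, 6×€1,500 (q = 81 of N = 134).
Individual gaps: 20×(1740−620) = 22400; 33×(1740−640) = 36300; 22×(1740−960) = 17160; 6×(1740−1500) = 1440.
Aggregate gap = €77,300.

€77,300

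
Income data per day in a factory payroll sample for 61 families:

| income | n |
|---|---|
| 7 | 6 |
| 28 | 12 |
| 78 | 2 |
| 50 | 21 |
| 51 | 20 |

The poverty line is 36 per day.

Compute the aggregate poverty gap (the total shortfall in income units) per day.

270

Below the line: 6×7, 12×28 (q = 18 of N = 61).
Individual gaps: 6×(36−7) = 174; 12×(36−28) = 96.
Aggregate gap = 270.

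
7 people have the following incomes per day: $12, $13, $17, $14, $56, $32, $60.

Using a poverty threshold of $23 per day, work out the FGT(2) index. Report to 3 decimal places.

0.091

Below z: $12, $13, $14, $17 (q = 4 of N = 7).
Shortfall ratios: (23−12)/23 = 0.4783; (23−13)/23 = 0.4348; (23−14)/23 = 0.3913; (23−17)/23 = 0.2609.
Squared: 0.2287; 0.1890; 0.1531; 0.0681.
Sum = 0.638941; P₂ = 0.638941 / 7 = 0.091.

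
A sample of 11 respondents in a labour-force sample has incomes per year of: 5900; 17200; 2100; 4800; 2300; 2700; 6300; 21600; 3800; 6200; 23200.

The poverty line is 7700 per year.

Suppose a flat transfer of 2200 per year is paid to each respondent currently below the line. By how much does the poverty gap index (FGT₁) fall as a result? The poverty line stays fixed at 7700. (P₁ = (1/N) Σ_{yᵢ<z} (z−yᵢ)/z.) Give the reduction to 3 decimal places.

0.185

Before: below the line — 2100, 2300, 2700, 3800, 4800, 5900, 6200, 6300; poverty gap index (FGT₁) = 0.32468.
After the 2200 transfer: below the line — 4300, 4500, 4900, 6000, 7000; poverty gap index (FGT₁) = 0.13932.
Reduction = 0.32468 − 0.13932 = 0.185.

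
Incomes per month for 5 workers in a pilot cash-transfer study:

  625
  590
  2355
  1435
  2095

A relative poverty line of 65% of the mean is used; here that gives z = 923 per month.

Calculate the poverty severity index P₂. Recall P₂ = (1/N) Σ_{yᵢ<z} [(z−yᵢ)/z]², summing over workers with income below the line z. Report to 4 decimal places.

Poor units: 590, 625 (q = 2 of N = 5).
Relative gaps: (923−590)/923 = 0.3608; (923−625)/923 = 0.3229.
Squared: 0.1302; 0.1042.
Sum = 0.234401; P₂ = 0.234401 / 5 = 0.0469.

0.0469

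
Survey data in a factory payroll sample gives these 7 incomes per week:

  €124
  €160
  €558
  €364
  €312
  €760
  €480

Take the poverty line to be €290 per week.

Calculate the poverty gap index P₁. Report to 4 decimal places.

Below z: €124, €160 (q = 2 of N = 7).
Shortfall ratios: (290−124)/290 = 0.5724; (290−160)/290 = 0.4483.
Σ = 1.020690. Dividing by the full population N = 7 gives P₁ = 0.1458.

0.1458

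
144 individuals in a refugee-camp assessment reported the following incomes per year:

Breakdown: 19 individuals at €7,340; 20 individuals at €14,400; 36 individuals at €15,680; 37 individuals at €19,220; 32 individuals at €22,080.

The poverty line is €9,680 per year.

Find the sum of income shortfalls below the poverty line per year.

Incomes under z: 19×€7,340 (q = 19 of N = 144).
Individual gaps: 19×(9680−7340) = 44460.
Aggregate gap = €44,460.

€44,460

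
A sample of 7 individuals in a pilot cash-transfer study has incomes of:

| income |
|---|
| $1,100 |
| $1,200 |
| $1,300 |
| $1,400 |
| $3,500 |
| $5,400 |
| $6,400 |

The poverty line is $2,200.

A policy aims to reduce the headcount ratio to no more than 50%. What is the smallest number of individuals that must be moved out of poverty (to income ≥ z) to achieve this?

Currently q = 4 of N = 7 are below the line (H = 0.571).
A headcount ratio of at most 50% allows at most ⌊0.50 × 7⌋ = 3 poor individuals.
So at least 4 − 3 = 1 must be lifted.

1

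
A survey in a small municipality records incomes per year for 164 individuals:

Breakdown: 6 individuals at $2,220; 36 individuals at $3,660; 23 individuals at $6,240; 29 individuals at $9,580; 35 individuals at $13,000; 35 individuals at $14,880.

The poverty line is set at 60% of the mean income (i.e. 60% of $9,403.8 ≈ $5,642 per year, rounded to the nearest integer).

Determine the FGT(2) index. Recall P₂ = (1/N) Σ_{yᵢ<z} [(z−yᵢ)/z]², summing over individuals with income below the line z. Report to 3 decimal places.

0.041

Incomes under z: 6×$2,220, 36×$3,660 (q = 42 of N = 164).
Gap ratios (z−y)/z: (5642−2220)/5642 = 0.6065 (×6); (5642−3660)/5642 = 0.3513 (×36).
Squared: 0.3679 (×6); 0.1234 (×36).
Sum = 6.649883; P₂ = 6.649883 / 164 = 0.041.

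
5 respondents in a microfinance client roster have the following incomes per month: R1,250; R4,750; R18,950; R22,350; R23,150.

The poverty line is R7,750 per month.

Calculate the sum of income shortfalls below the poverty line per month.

Poor units: R1,250, R4,750 (q = 2 of N = 5).
Individual gaps: 7750−1250 = 6500; 7750−4750 = 3000.
Aggregate gap = R9,500.

R9,500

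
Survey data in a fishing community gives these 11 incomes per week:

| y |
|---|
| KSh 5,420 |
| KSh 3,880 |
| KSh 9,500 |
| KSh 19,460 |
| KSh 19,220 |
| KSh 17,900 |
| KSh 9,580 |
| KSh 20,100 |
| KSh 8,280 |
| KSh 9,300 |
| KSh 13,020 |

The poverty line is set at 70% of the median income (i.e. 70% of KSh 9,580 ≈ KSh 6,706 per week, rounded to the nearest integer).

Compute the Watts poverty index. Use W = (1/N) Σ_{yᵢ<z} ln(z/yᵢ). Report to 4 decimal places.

Below the line: KSh 3,880, KSh 5,420 (q = 2 of N = 11).
ln(z/y) terms: ln(6706/3880) = 0.5472; ln(6706/5420) = 0.2129.
W = 0.760074 / 11 = 0.0691.

0.0691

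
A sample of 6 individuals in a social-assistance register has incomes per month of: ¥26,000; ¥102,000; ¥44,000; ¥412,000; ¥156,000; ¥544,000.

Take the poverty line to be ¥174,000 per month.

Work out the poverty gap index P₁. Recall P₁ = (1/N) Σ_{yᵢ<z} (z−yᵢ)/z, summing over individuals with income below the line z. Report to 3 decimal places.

0.352

Below the line: ¥26,000, ¥44,000, ¥102,000, ¥156,000 (q = 4 of N = 6).
Gap ratios (z−y)/z: (174000−26000)/174000 = 0.8506; (174000−44000)/174000 = 0.7471; (174000−102000)/174000 = 0.4138; (174000−156000)/174000 = 0.1034.
Sum of shortfalls = 2.114943; P₁ averages over all N: 2.114943 / 6 = 0.352.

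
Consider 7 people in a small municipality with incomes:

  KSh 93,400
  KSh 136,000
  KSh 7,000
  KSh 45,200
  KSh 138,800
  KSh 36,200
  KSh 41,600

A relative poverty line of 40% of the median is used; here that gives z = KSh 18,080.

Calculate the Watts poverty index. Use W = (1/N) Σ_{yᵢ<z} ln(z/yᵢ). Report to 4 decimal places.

0.1356

Below z: KSh 7,000 (q = 1 of N = 7).
Log gaps: ln(18080/7000) = 0.9489.
W = 0.948896 / 7 = 0.1356.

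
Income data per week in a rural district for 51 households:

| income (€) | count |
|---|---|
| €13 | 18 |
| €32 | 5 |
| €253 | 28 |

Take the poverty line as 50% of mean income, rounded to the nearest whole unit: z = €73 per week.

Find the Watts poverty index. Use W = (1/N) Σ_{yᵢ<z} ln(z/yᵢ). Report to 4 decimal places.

Incomes under z: 18×€13, 5×€32 (q = 23 of N = 51).
ln(z/y) terms: ln(73/13) = 1.7255 (×18); ln(73/32) = 0.8247 (×5).
W = 35.182799 / 51 = 0.6899.

0.6899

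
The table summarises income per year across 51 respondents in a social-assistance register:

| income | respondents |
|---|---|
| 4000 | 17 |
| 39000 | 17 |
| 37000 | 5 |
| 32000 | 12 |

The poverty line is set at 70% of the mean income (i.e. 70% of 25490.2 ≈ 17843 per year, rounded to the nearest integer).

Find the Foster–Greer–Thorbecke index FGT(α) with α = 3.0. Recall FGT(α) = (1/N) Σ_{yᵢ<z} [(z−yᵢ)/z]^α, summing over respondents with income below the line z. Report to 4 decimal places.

Below the line: 17×4000 (q = 17 of N = 51).
Shortfall ratios: (17843−4000)/17843 = 0.7758 (×17).
Raised to α = 3.0: 0.46697 (×17).
Sum = 7.938454; FGT(3.0) = 7.938454 / 51 = 0.1557.

0.1557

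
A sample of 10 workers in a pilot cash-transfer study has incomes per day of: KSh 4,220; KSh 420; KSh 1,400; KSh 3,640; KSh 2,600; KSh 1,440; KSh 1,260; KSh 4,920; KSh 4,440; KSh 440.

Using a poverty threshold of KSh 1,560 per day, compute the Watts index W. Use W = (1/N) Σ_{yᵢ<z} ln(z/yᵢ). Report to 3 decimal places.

Incomes under z: KSh 420, KSh 440, KSh 1,260, KSh 1,400, KSh 1,440 (q = 5 of N = 10).
ln(z/y) terms: ln(1560/420) = 1.3122; ln(1560/440) = 1.2657; ln(1560/1260) = 0.2136; ln(1560/1400) = 0.1082; ln(1560/1440) = 0.0800.
W = 2.979683 / 10 = 0.298.

0.298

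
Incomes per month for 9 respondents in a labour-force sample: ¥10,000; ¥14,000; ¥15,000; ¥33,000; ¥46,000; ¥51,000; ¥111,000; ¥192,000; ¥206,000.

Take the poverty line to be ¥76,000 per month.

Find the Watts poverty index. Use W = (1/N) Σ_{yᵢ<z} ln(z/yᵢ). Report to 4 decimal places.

Incomes under z: ¥10,000, ¥14,000, ¥15,000, ¥33,000, ¥46,000, ¥51,000 (q = 6 of N = 9).
Log shortfalls: ln(76000/10000) = 2.0281; ln(76000/14000) = 1.6917; ln(76000/15000) = 1.6227; ln(76000/33000) = 0.8342; ln(76000/46000) = 0.5021; ln(76000/51000) = 0.3989.
W = 7.077733 / 9 = 0.7864.

0.7864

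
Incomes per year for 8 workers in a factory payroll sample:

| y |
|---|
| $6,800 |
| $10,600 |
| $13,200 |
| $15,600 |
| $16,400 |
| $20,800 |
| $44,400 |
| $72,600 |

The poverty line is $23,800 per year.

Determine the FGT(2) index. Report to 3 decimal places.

Below the line: $6,800, $10,600, $13,200, $15,600, $16,400, $20,800 (q = 6 of N = 8).
Gap ratios (z−y)/z: (23800−6800)/23800 = 0.7143; (23800−10600)/23800 = 0.5546; (23800−13200)/23800 = 0.4454; (23800−15600)/23800 = 0.3445; (23800−16400)/23800 = 0.3109; (23800−20800)/23800 = 0.1261.
Squared: 0.5102; 0.3076; 0.1984; 0.1187; 0.0967; 0.0159.
Sum = 1.247440; P₂ = 1.247440 / 8 = 0.156.

0.156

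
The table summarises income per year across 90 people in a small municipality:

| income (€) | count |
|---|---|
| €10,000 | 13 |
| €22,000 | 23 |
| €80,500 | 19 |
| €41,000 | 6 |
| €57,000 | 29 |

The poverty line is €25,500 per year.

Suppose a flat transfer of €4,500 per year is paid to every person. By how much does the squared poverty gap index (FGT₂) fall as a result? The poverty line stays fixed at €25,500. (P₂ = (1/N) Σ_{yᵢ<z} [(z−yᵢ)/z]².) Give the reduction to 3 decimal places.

Before: below the line — 13×€10,000, 23×€22,000; squared poverty gap index (FGT₂) = 0.05818.
After the €4,500 transfer: below the line — 13×€14,500; squared poverty gap index (FGT₂) = 0.02688.
Reduction = 0.05818 − 0.02688 = 0.031.

0.031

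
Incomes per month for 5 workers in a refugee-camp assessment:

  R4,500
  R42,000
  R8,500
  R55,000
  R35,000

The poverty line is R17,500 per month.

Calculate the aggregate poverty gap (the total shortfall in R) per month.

Incomes under z: R4,500, R8,500 (q = 2 of N = 5).
Individual gaps: 17500−4500 = 13000; 17500−8500 = 9000.
Aggregate gap = R22,000.

R22,000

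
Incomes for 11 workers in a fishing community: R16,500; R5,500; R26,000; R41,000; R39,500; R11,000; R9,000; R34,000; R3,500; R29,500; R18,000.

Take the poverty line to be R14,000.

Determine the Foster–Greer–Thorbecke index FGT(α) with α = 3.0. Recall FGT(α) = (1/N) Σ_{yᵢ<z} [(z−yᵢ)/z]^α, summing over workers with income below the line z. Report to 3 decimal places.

0.064

Incomes under z: R3,500, R5,500, R9,000, R11,000 (q = 4 of N = 11).
Normalized shortfalls: (14000−3500)/14000 = 0.7500; (14000−5500)/14000 = 0.6071; (14000−9000)/14000 = 0.3571; (14000−11000)/14000 = 0.2143.
Raised to α = 3.0: 0.42188; 0.22381; 0.04555; 0.00984.
Sum = 0.701075; FGT(3.0) = 0.701075 / 11 = 0.064.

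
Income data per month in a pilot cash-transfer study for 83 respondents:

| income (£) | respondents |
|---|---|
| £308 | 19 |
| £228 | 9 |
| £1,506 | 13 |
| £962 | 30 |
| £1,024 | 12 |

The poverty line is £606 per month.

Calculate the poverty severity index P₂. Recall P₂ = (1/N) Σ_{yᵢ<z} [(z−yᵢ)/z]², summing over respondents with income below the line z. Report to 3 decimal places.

0.098

Poor units: 9×£228, 19×£308 (q = 28 of N = 83).
Gap ratios (z−y)/z: (606−228)/606 = 0.6238 (×9); (606−308)/606 = 0.4917 (×19).
Squared: 0.3891 (×9); 0.2418 (×19).
Sum = 8.096243; P₂ = 8.096243 / 83 = 0.098.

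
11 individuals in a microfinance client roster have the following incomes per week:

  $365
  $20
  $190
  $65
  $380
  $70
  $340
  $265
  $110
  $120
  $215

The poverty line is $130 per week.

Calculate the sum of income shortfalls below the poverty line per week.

Incomes under z: $20, $65, $70, $110, $120 (q = 5 of N = 11).
Individual gaps: 130−20 = 110; 130−65 = 65; 130−70 = 60; 130−110 = 20; 130−120 = 10.
Aggregate gap = $265.

$265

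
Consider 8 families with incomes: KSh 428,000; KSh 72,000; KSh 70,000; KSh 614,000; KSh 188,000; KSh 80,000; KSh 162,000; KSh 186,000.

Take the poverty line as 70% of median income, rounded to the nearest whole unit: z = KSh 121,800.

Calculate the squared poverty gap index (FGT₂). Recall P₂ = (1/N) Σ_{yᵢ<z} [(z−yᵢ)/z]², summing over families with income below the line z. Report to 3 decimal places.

0.058

Poor units: KSh 70,000, KSh 72,000, KSh 80,000 (q = 3 of N = 8).
Shortfall ratios: (121800−70000)/121800 = 0.4253; (121800−72000)/121800 = 0.4089; (121800−80000)/121800 = 0.3432.
Squared: 0.1809; 0.1672; 0.1178.
Sum = 0.465818; P₂ = 0.465818 / 8 = 0.058.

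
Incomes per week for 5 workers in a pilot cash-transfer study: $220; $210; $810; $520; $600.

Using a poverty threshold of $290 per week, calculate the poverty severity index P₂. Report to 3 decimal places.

0.027

Incomes under z: $210, $220 (q = 2 of N = 5).
Shortfall ratios: (290−210)/290 = 0.2759; (290−220)/290 = 0.2414.
Squared: 0.0761; 0.0583.
Sum = 0.134364; P₂ = 0.134364 / 5 = 0.027.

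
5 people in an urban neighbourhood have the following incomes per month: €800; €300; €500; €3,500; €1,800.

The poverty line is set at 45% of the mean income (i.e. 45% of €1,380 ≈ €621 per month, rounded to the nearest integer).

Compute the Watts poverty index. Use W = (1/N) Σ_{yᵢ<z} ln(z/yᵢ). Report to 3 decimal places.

0.189

Poor units: €300, €500 (q = 2 of N = 5).
ln(z/y) terms: ln(621/300) = 0.7275; ln(621/500) = 0.2167.
W = 0.944272 / 5 = 0.189.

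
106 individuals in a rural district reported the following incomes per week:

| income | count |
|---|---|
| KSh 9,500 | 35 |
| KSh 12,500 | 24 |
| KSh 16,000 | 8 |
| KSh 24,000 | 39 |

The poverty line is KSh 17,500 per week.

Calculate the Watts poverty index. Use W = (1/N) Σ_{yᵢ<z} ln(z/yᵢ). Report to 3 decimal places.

Incomes under z: 35×KSh 9,500, 24×KSh 12,500, 8×KSh 16,000 (q = 67 of N = 106).
ln(z/y) terms: ln(17500/9500) = 0.6109 (×35); ln(17500/12500) = 0.3365 (×24); ln(17500/16000) = 0.0896 (×8).
W = 30.174049 / 106 = 0.285.

0.285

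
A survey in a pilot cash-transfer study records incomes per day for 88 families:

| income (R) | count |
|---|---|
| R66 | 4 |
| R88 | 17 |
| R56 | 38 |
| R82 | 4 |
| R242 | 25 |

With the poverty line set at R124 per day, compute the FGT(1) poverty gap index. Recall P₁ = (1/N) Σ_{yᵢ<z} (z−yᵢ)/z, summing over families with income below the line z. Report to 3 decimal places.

0.330

Incomes under z: 38×R56, 4×R66, 4×R82, 17×R88 (q = 63 of N = 88).
Relative gaps: (124−56)/124 = 0.5484 (×38); (124−66)/124 = 0.4677 (×4); (124−82)/124 = 0.3387 (×4); (124−88)/124 = 0.2903 (×17).
Σ = 29.000000. Dividing by the full population N = 88 gives P₁ = 0.330.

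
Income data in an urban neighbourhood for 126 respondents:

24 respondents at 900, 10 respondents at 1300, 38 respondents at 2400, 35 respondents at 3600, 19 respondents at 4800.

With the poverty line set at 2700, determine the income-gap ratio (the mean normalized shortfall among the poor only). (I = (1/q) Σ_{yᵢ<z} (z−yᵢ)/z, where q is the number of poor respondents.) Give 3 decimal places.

Below the line: 24×900, 10×1300, 38×2400 (q = 72 of N = 126).
Relative gaps: 0.6667 (×24), 0.5185 (×10), 0.1111 (×38); sum = 25.407407.
I averages over the q = 72 poor units only: 25.407407 / 72 = 0.353.

0.353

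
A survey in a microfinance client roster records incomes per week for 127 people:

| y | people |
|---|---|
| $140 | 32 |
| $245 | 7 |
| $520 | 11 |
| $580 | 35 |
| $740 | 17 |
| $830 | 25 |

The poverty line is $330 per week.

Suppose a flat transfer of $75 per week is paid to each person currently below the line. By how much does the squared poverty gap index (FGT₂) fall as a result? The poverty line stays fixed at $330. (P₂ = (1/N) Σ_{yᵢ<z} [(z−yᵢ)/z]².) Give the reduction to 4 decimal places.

0.0565

Before: below the line — 32×$140, 7×$245; squared poverty gap index (FGT₂) = 0.087184.
After the $75 transfer: below the line — 32×$215, 7×$320; squared poverty gap index (FGT₂) = 0.030650.
Reduction = 0.087184 − 0.030650 = 0.0565.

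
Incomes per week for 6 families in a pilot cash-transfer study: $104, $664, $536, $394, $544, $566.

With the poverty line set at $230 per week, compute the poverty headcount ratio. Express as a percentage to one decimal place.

1 of the 6 families have income below $230.
H = 1/6 = 16.7%.

16.7%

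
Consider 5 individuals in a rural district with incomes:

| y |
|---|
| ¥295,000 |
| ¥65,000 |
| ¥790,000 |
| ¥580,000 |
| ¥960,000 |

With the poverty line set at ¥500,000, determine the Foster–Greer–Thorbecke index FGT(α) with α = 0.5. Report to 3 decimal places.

Below z: ¥65,000, ¥295,000 (q = 2 of N = 5).
Relative gaps: (500000−65000)/500000 = 0.8700; (500000−295000)/500000 = 0.4100.
Raised to α = 0.5: 0.93274; 0.64031.
Sum = 1.573050; FGT(0.5) = 1.573050 / 5 = 0.315.

0.315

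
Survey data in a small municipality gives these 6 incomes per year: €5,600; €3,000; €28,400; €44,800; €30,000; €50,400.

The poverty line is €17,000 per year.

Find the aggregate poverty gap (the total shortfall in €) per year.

€25,400

Incomes under z: €3,000, €5,600 (q = 2 of N = 6).
Individual gaps: 17000−3000 = 14000; 17000−5600 = 11400.
Aggregate gap = €25,400.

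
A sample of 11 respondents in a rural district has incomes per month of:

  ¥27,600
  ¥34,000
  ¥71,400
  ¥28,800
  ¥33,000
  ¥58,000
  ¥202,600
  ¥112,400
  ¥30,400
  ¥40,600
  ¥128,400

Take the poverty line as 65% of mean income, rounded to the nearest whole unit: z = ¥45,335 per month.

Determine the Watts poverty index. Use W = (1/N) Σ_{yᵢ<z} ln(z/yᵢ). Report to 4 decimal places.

Incomes under z: ¥27,600, ¥28,800, ¥30,400, ¥33,000, ¥34,000, ¥40,600 (q = 6 of N = 11).
Log gaps: ln(45335/27600) = 0.4963; ln(45335/28800) = 0.4537; ln(45335/30400) = 0.3996; ln(45335/33000) = 0.3176; ln(45335/34000) = 0.2877; ln(45335/40600) = 0.1103.
W = 2.065206 / 11 = 0.1877.

0.1877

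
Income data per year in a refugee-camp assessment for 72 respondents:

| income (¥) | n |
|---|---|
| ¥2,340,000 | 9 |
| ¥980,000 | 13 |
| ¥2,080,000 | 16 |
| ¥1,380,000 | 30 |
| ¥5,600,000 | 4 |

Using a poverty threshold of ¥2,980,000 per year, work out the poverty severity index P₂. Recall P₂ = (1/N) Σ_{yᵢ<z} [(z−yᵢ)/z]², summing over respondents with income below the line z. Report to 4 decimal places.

Below z: 13×¥980,000, 30×¥1,380,000, 16×¥2,080,000, 9×¥2,340,000 (q = 68 of N = 72).
Normalized shortfalls: (2980000−980000)/2980000 = 0.6711 (×13); (2980000−1380000)/2980000 = 0.5369 (×30); (2980000−2080000)/2980000 = 0.3020 (×16); (2980000−2340000)/2980000 = 0.2148 (×9).
Squared: 0.4504 (×13); 0.2883 (×30); 0.0912 (×16); 0.0461 (×9).
Sum = 16.378361; P₂ = 16.378361 / 72 = 0.2275.

0.2275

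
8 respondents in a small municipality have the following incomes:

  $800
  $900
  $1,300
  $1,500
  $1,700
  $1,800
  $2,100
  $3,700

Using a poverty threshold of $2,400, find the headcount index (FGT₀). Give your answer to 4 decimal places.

0.8750

7 of the 8 respondents have income below $2,400.
H = 7/8 = 0.8750.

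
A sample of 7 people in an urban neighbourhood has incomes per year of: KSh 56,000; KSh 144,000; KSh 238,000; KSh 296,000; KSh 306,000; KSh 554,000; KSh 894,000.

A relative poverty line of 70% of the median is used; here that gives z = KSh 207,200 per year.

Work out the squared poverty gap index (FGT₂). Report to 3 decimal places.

Poor units: KSh 56,000, KSh 144,000 (q = 2 of N = 7).
Normalized shortfalls: (207200−56000)/207200 = 0.7297; (207200−144000)/207200 = 0.3050.
Squared: 0.5325; 0.0930.
Sum = 0.625542; P₂ = 0.625542 / 7 = 0.089.

0.089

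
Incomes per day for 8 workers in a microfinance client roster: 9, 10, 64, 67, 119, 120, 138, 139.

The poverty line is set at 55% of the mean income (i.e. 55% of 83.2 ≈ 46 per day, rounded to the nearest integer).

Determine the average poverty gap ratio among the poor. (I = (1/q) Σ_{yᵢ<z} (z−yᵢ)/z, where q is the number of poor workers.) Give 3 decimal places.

0.793

Poor units: 9, 10 (q = 2 of N = 8).
Shortfall ratios (z−y)/z: 0.8043, 0.7826; sum = 1.586957.
The income-gap ratio divides by q (the poor only): 1.586957 / 2 = 0.793.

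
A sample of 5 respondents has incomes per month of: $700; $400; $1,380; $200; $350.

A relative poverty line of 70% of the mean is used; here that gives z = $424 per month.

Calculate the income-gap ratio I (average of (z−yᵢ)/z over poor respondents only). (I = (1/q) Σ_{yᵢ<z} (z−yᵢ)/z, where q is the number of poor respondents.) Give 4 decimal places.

Below z: $200, $350, $400 (q = 3 of N = 5).
Shortfall ratios (z−y)/z: 0.5283, 0.1745, 0.0566; sum = 0.759434.
I averages over the q = 3 poor units only: 0.759434 / 3 = 0.2531.

0.2531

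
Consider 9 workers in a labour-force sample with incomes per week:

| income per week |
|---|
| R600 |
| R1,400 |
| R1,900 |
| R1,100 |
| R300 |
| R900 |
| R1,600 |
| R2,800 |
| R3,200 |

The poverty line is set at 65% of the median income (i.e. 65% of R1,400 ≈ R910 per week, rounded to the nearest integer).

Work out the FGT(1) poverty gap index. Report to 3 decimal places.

Below z: R300, R600, R900 (q = 3 of N = 9).
Shortfall ratios: (910−300)/910 = 0.6703; (910−600)/910 = 0.3407; (910−900)/910 = 0.0110.
Sum of shortfalls = 1.021978; P₁ averages over all N: 1.021978 / 9 = 0.114.

0.114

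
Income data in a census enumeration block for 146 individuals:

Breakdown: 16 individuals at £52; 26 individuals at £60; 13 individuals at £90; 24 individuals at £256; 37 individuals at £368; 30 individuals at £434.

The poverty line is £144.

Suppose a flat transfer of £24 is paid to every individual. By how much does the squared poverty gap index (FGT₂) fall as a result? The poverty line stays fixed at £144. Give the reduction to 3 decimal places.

Before: below the line — 16×£52, 26×£60, 13×£90; squared poverty gap index (FGT₂) = 0.11785.
After the £24 transfer: below the line — 16×£76, 26×£84, 13×£114; squared poverty gap index (FGT₂) = 0.05922.
Reduction = 0.11785 − 0.05922 = 0.059.

0.059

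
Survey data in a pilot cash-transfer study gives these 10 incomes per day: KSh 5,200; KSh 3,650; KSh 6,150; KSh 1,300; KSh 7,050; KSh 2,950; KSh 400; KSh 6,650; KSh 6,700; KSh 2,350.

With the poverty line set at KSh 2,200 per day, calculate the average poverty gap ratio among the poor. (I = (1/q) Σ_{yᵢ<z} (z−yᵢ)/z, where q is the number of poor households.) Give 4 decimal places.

Poor units: KSh 400, KSh 1,300 (q = 2 of N = 10).
Relative gaps: 0.8182, 0.4091; sum = 1.227273.
The income-gap ratio divides by q (the poor only): 1.227273 / 2 = 0.6136.

0.6136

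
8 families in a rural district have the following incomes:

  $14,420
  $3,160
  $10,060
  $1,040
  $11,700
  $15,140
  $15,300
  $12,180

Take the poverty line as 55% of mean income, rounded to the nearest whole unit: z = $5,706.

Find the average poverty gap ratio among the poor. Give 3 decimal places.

0.632

Poor units: $1,040, $3,160 (q = 2 of N = 8).
Shortfall ratios (z−y)/z: 0.8177, 0.4462; sum = 1.263933.
The income-gap ratio divides by q (the poor only): 1.263933 / 2 = 0.632.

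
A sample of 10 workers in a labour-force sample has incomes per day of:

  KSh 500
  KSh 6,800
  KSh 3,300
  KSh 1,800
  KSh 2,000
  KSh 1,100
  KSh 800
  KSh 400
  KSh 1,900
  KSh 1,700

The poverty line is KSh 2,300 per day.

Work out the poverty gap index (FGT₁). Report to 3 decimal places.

Incomes under z: KSh 400, KSh 500, KSh 800, KSh 1,100, KSh 1,700, KSh 1,800, KSh 1,900, KSh 2,000 (q = 8 of N = 10).
Gap ratios (z−y)/z: (2300−400)/2300 = 0.8261; (2300−500)/2300 = 0.7826; (2300−800)/2300 = 0.6522; (2300−1100)/2300 = 0.5217; (2300−1700)/2300 = 0.2609; (2300−1800)/2300 = 0.2174; (2300−1900)/2300 = 0.1739; (2300−2000)/2300 = 0.1304.
Σ = 3.565217. Dividing by the full population N = 10 gives P₁ = 0.357.

0.357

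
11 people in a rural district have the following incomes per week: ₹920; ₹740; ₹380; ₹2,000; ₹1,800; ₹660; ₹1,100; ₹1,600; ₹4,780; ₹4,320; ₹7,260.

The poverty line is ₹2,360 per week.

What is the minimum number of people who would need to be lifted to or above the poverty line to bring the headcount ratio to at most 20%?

Currently q = 8 of N = 11 are below the line (H = 0.727).
A headcount ratio of at most 20% allows at most ⌊0.20 × 11⌋ = 2 poor people.
So at least 8 − 2 = 6 must be lifted.

6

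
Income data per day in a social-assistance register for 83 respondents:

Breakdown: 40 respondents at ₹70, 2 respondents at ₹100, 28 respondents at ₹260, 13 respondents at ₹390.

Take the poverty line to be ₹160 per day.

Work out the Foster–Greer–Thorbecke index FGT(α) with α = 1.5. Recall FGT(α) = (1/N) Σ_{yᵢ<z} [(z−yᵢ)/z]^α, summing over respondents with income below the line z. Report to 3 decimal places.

Below the line: 40×₹70, 2×₹100 (q = 42 of N = 83).
Shortfall ratios: (160−70)/160 = 0.5625 (×40); (160−100)/160 = 0.3750 (×2).
Raised to α = 1.5: 0.42188 (×40); 0.22964 (×2).
Sum = 17.334279; FGT(1.5) = 17.334279 / 83 = 0.209.

0.209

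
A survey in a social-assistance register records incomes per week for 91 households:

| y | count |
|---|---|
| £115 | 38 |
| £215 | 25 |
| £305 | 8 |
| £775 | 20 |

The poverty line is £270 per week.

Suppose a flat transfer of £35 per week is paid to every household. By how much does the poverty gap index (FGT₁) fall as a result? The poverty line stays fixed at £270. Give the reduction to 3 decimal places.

Before: below the line — 38×£115, 25×£215; poverty gap index (FGT₁) = 0.29569.
After the £35 transfer: below the line — 38×£150, 25×£250; poverty gap index (FGT₁) = 0.20594.
Reduction = 0.29569 − 0.20594 = 0.090.

0.090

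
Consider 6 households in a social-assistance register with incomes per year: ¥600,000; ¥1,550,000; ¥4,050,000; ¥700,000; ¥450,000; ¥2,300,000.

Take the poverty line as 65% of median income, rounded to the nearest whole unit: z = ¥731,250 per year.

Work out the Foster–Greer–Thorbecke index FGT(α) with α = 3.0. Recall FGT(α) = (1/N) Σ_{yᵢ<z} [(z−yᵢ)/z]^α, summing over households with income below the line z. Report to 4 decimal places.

0.0105

Below the line: ¥450,000, ¥600,000, ¥700,000 (q = 3 of N = 6).
Relative gaps: (731250−450000)/731250 = 0.3846; (731250−600000)/731250 = 0.1795; (731250−700000)/731250 = 0.0427.
Raised to α = 3.0: 0.05690; 0.00578; 0.00008.
Sum = 0.062756; FGT(3.0) = 0.062756 / 6 = 0.0105.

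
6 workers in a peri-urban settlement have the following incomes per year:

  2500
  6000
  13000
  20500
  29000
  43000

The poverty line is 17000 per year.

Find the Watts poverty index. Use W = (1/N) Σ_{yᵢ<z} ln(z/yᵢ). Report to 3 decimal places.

Below z: 2500, 6000, 13000 (q = 3 of N = 6).
Log shortfalls: ln(17000/2500) = 1.9169; ln(17000/6000) = 1.0415; ln(17000/13000) = 0.2683.
W = 3.226640 / 6 = 0.538.

0.538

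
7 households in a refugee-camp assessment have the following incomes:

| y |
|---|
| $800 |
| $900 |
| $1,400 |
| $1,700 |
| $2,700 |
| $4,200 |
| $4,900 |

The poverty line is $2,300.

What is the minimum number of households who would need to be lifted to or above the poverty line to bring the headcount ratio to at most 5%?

Currently q = 4 of N = 7 are below the line (H = 0.571).
A headcount ratio of at most 5% allows at most ⌊0.05 × 7⌋ = 0 poor households.
So at least 4 − 0 = 4 must be lifted.

4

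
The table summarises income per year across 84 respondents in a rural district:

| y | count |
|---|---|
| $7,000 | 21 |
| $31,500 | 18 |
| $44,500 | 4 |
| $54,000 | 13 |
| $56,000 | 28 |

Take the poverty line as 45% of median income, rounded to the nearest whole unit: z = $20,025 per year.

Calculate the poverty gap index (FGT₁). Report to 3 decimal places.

0.163

Incomes under z: 21×$7,000 (q = 21 of N = 84).
Gap ratios (z−y)/z: (20025−7000)/20025 = 0.6504 (×21).
Σ = 13.659176. Dividing by the full population N = 84 gives P₁ = 0.163.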